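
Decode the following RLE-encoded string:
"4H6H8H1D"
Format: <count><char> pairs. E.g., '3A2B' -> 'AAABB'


Expanding each <count><char> pair:
  4H -> 'HHHH'
  6H -> 'HHHHHH'
  8H -> 'HHHHHHHH'
  1D -> 'D'

Decoded = HHHHHHHHHHHHHHHHHHD


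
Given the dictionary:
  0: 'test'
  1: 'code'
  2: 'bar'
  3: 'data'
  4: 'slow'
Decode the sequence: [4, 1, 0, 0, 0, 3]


Look up each index in the dictionary:
  4 -> 'slow'
  1 -> 'code'
  0 -> 'test'
  0 -> 'test'
  0 -> 'test'
  3 -> 'data'

Decoded: "slow code test test test data"


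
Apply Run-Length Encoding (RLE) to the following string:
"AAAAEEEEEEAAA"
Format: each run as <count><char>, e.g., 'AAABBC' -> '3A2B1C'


Scanning runs left to right:
  i=0: run of 'A' x 4 -> '4A'
  i=4: run of 'E' x 6 -> '6E'
  i=10: run of 'A' x 3 -> '3A'

RLE = 4A6E3A


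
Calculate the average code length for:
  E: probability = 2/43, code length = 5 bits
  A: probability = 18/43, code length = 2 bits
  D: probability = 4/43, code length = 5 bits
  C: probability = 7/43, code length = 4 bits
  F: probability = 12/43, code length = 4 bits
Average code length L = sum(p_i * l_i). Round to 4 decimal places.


Weighted contributions p_i * l_i:
  E: (2/43) * 5 = 10/43
  A: (18/43) * 2 = 36/43
  D: (4/43) * 5 = 20/43
  C: (7/43) * 4 = 28/43
  F: (12/43) * 4 = 48/43
Sum = (10 + 36 + 20 + 28 + 48)/43 = 142/43

L = 142/43 = 3.3023 bits/symbol


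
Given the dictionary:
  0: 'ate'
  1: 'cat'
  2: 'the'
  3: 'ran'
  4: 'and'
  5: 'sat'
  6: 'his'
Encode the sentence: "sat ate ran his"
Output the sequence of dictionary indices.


Look up each word in the dictionary:
  'sat' -> 5
  'ate' -> 0
  'ran' -> 3
  'his' -> 6

Encoded: [5, 0, 3, 6]


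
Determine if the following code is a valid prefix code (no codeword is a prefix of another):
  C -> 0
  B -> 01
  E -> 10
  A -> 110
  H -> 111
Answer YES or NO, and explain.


Checking each pair (does one codeword prefix another?):
  C='0' vs B='01': prefix -- VIOLATION

NO -- this is NOT a valid prefix code. C (0) is a prefix of B (01).


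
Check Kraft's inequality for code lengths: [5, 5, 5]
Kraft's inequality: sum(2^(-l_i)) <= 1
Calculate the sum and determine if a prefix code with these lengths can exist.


Sum = 2^(-5) + 2^(-5) + 2^(-5)
    = 0.03125 + 0.03125 + 0.03125
    = 3/32 = 0.09375
Since 0.09375 <= 1, Kraft's inequality IS satisfied.
A prefix code with these lengths CAN exist.

Kraft sum = 0.09375. Satisfied.


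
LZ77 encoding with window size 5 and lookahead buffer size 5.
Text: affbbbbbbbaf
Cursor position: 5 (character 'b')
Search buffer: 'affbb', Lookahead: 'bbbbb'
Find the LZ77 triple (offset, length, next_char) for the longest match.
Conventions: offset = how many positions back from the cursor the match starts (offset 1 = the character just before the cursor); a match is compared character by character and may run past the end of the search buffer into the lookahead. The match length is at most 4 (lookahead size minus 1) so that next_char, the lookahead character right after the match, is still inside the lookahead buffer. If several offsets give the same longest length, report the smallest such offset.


Try each offset into the search buffer:
  offset=1 (pos 4, char 'b'): match length 4
  offset=2 (pos 3, char 'b'): match length 4
  offset=3 (pos 2, char 'f'): match length 0
  offset=4 (pos 1, char 'f'): match length 0
  offset=5 (pos 0, char 'a'): match length 0
Longest match has length 4, found at offsets 1, 2; take the smallest, offset 1.
next_char = character at position 5 + 4 = 9 -> 'b'

Best match: offset=1, length=4 (matching 'bbbb' starting at position 4)
LZ77 triple: (1, 4, 'b')


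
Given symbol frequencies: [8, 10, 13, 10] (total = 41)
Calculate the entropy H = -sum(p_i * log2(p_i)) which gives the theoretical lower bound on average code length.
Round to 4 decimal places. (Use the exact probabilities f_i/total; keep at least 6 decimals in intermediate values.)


Per-symbol terms -p_i * log2(p_i) with p_i = f_i/41:
  p = 8/41 = 0.195122: log2(p) = -2.357552, -p*log2(p) = 0.460010
  p = 10/41 = 0.243902: log2(p) = -2.035624, -p*log2(p) = 0.496494
  p = 13/41 = 0.317073: log2(p) = -1.657112, -p*log2(p) = 0.525426
  p = 10/41 = 0.243902: log2(p) = -2.035624, -p*log2(p) = 0.496494
H = 0.460010 + 0.496494 + 0.525426 + 0.496494 = 1.978424

H = 1.9784 bits/symbol


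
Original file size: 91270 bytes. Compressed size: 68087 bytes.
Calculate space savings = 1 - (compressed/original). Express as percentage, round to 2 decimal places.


ratio = compressed/original = 68087/91270 = 0.745995
savings = 1 - ratio = 1 - 0.745995 = 0.254005
as a percentage: 0.254005 * 100 = 25.4%

Space savings = 1 - 68087/91270 = 25.4%


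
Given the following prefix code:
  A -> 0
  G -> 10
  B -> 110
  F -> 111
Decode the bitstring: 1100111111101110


Decoding step by step:
Bits 110 -> B
Bits 0 -> A
Bits 111 -> F
Bits 111 -> F
Bits 10 -> G
Bits 111 -> F
Bits 0 -> A


Decoded message: BAFFGFA


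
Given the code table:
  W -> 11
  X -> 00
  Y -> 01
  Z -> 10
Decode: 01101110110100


Decoding:
01 -> Y
10 -> Z
11 -> W
10 -> Z
11 -> W
01 -> Y
00 -> X


Result: YZWZWYX


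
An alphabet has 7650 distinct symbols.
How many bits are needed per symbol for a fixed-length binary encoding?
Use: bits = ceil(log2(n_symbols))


log2(7650) = 12.9012
Bracket: 2^12 = 4096 < 7650 <= 2^13 = 8192
So ceil(log2(7650)) = 13

bits = ceil(log2(7650)) = ceil(12.9012) = 13 bits


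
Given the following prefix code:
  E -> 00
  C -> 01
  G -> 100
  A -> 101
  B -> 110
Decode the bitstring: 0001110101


Decoding step by step:
Bits 00 -> E
Bits 01 -> C
Bits 110 -> B
Bits 101 -> A


Decoded message: ECBA


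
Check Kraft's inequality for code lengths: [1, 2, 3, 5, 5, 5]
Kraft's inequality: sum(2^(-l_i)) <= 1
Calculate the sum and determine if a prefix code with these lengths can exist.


Sum = 2^(-1) + 2^(-2) + 2^(-3) + 2^(-5) + 2^(-5) + 2^(-5)
    = 0.5 + 0.25 + 0.125 + 0.03125 + 0.03125 + 0.03125
    = 31/32 = 0.96875
Since 0.96875 <= 1, Kraft's inequality IS satisfied.
A prefix code with these lengths CAN exist.

Kraft sum = 0.96875. Satisfied.


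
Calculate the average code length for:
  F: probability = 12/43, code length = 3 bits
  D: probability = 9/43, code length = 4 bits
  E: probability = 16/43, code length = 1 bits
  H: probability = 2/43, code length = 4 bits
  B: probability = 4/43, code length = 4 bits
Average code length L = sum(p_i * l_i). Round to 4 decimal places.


Weighted contributions p_i * l_i:
  F: (12/43) * 3 = 36/43
  D: (9/43) * 4 = 36/43
  E: (16/43) * 1 = 16/43
  H: (2/43) * 4 = 8/43
  B: (4/43) * 4 = 16/43
Sum = (36 + 36 + 16 + 8 + 16)/43 = 112/43

L = 112/43 = 2.6047 bits/symbol


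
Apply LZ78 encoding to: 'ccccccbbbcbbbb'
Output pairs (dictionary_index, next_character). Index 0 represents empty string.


LZ78 encoding steps:
Dictionary: {0: ''}
Step 1: w='' (idx 0), next='c' -> output (0, 'c'), add 'c' as idx 1
Step 2: w='c' (idx 1), next='c' -> output (1, 'c'), add 'cc' as idx 2
Step 3: w='cc' (idx 2), next='c' -> output (2, 'c'), add 'ccc' as idx 3
Step 4: w='' (idx 0), next='b' -> output (0, 'b'), add 'b' as idx 4
Step 5: w='b' (idx 4), next='b' -> output (4, 'b'), add 'bb' as idx 5
Step 6: w='c' (idx 1), next='b' -> output (1, 'b'), add 'cb' as idx 6
Step 7: w='bb' (idx 5), next='b' -> output (5, 'b'), add 'bbb' as idx 7


Encoded: [(0, 'c'), (1, 'c'), (2, 'c'), (0, 'b'), (4, 'b'), (1, 'b'), (5, 'b')]


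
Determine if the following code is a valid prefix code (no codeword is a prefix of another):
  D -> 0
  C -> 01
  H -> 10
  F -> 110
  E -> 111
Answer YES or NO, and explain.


Checking each pair (does one codeword prefix another?):
  D='0' vs C='01': prefix -- VIOLATION

NO -- this is NOT a valid prefix code. D (0) is a prefix of C (01).


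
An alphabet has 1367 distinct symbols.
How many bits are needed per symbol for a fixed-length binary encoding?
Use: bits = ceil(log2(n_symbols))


log2(1367) = 10.4168
Bracket: 2^10 = 1024 < 1367 <= 2^11 = 2048
So ceil(log2(1367)) = 11

bits = ceil(log2(1367)) = ceil(10.4168) = 11 bits


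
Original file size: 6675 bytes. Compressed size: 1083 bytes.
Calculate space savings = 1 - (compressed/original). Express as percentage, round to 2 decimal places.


ratio = compressed/original = 1083/6675 = 0.162247
savings = 1 - ratio = 1 - 0.162247 = 0.837753
as a percentage: 0.837753 * 100 = 83.78%

Space savings = 1 - 1083/6675 = 83.78%


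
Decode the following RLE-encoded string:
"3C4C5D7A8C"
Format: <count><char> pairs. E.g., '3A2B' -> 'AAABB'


Expanding each <count><char> pair:
  3C -> 'CCC'
  4C -> 'CCCC'
  5D -> 'DDDDD'
  7A -> 'AAAAAAA'
  8C -> 'CCCCCCCC'

Decoded = CCCCCCCDDDDDAAAAAAACCCCCCCC


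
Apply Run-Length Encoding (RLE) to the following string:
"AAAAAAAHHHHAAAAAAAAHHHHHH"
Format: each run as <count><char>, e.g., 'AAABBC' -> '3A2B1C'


Scanning runs left to right:
  i=0: run of 'A' x 7 -> '7A'
  i=7: run of 'H' x 4 -> '4H'
  i=11: run of 'A' x 8 -> '8A'
  i=19: run of 'H' x 6 -> '6H'

RLE = 7A4H8A6H


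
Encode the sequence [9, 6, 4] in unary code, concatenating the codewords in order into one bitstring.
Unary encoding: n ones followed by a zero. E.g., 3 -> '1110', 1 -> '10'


Encode each number as n ones followed by a terminating 0:
  9 -> 1111111110 (10 bits)
  6 -> 1111110 (7 bits)
  4 -> 11110 (5 bits)
Total length = 10 + 7 + 5 = 22 bits.

Unary([9, 6, 4]) = 1111111110111111011110 (22 bits)


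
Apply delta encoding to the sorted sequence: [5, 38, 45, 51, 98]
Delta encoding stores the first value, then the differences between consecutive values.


First value: 5
Deltas:
  38 - 5 = 33
  45 - 38 = 7
  51 - 45 = 6
  98 - 51 = 47


Delta encoded: [5, 33, 7, 6, 47]


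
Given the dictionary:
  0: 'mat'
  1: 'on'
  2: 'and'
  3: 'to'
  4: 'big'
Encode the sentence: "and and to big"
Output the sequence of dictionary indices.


Look up each word in the dictionary:
  'and' -> 2
  'and' -> 2
  'to' -> 3
  'big' -> 4

Encoded: [2, 2, 3, 4]


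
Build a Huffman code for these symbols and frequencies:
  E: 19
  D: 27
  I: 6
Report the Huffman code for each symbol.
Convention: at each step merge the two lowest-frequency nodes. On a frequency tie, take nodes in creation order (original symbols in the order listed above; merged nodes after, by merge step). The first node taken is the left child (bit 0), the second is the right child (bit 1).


Huffman tree construction:
Step 1: Merge I(6) + E(19) = 25
Step 2: Merge (I+E)(25) + D(27) = 52
Read each symbol's code off the tree from the root (left child = 0, right child = 1).

Codes:
  E: 01 (length 2)
  D: 1 (length 1)
  I: 00 (length 2)
Average code length: 77/52 = 1.4808 bits/symbol


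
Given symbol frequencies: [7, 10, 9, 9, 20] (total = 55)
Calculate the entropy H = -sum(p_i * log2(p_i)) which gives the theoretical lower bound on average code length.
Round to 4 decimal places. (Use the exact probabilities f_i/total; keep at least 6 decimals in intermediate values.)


Per-symbol terms -p_i * log2(p_i) with p_i = f_i/55:
  p = 7/55 = 0.127273: log2(p) = -2.974005, -p*log2(p) = 0.378510
  p = 10/55 = 0.181818: log2(p) = -2.459432, -p*log2(p) = 0.447169
  p = 9/55 = 0.163636: log2(p) = -2.611435, -p*log2(p) = 0.427326
  p = 9/55 = 0.163636: log2(p) = -2.611435, -p*log2(p) = 0.427326
  p = 20/55 = 0.363636: log2(p) = -1.459432, -p*log2(p) = 0.530702
H = 0.378510 + 0.447169 + 0.427326 + 0.427326 + 0.530702 = 2.211033

H = 2.211 bits/symbol


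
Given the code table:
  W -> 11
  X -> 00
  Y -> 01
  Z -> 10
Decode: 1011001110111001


Decoding:
10 -> Z
11 -> W
00 -> X
11 -> W
10 -> Z
11 -> W
10 -> Z
01 -> Y


Result: ZWXWZWZY


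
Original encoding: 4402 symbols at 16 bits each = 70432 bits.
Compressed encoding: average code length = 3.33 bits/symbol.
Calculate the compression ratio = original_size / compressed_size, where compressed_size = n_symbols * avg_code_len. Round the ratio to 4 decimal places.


original_size = n_symbols * orig_bits = 4402 * 16 = 70432 bits
compressed_size = n_symbols * avg_code_len = 4402 * 3.33 = 14658.66 bits
ratio = original_size / compressed_size = 70432 / 14658.66 = 4.8048

Compression ratio = 4.8048


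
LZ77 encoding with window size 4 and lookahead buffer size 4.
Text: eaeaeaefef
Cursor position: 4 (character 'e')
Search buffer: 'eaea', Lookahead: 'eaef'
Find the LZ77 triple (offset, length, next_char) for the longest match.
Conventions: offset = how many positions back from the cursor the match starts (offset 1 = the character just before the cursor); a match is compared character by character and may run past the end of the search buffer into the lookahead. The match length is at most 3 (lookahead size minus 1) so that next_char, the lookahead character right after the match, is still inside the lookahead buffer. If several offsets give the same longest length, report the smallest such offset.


Try each offset into the search buffer:
  offset=1 (pos 3, char 'a'): match length 0
  offset=2 (pos 2, char 'e'): match length 3
  offset=3 (pos 1, char 'a'): match length 0
  offset=4 (pos 0, char 'e'): match length 3
Longest match has length 3, found at offsets 2, 4; take the smallest, offset 2.
next_char = character at position 4 + 3 = 7 -> 'f'

Best match: offset=2, length=3 (matching 'eae' starting at position 2)
LZ77 triple: (2, 3, 'f')


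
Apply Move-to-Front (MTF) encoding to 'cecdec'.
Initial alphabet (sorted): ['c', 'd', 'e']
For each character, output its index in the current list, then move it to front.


MTF encoding:
'c': index 0 in ['c', 'd', 'e'] -> ['c', 'd', 'e']
'e': index 2 in ['c', 'd', 'e'] -> ['e', 'c', 'd']
'c': index 1 in ['e', 'c', 'd'] -> ['c', 'e', 'd']
'd': index 2 in ['c', 'e', 'd'] -> ['d', 'c', 'e']
'e': index 2 in ['d', 'c', 'e'] -> ['e', 'd', 'c']
'c': index 2 in ['e', 'd', 'c'] -> ['c', 'e', 'd']


Output: [0, 2, 1, 2, 2, 2]


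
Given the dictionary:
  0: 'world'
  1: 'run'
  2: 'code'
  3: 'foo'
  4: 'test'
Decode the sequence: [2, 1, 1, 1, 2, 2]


Look up each index in the dictionary:
  2 -> 'code'
  1 -> 'run'
  1 -> 'run'
  1 -> 'run'
  2 -> 'code'
  2 -> 'code'

Decoded: "code run run run code code"


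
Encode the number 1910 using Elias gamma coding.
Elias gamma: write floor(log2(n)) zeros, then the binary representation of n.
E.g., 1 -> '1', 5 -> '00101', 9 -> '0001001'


num_bits = floor(log2(1910)) + 1 = 11
leading_zeros = num_bits - 1 = 10
binary(1910) = 11101110110

Elias gamma(1910) = '0000000000' + '11101110110' = 000000000011101110110 (21 bits)


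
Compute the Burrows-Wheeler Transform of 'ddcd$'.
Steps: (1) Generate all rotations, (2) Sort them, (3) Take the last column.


Rotations (sorted):
  0: $ddcd -> last char: d
  1: cd$dd -> last char: d
  2: d$ddc -> last char: c
  3: dcd$d -> last char: d
  4: ddcd$ -> last char: $


BWT = ddcd$


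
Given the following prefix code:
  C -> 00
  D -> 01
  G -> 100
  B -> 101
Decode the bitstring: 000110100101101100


Decoding step by step:
Bits 00 -> C
Bits 01 -> D
Bits 101 -> B
Bits 00 -> C
Bits 101 -> B
Bits 101 -> B
Bits 100 -> G


Decoded message: CDBCBBG


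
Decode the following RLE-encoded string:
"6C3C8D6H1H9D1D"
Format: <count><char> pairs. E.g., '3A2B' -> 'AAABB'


Expanding each <count><char> pair:
  6C -> 'CCCCCC'
  3C -> 'CCC'
  8D -> 'DDDDDDDD'
  6H -> 'HHHHHH'
  1H -> 'H'
  9D -> 'DDDDDDDDD'
  1D -> 'D'

Decoded = CCCCCCCCCDDDDDDDDHHHHHHHDDDDDDDDDD


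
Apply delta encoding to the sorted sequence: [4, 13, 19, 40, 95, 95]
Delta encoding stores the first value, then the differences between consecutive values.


First value: 4
Deltas:
  13 - 4 = 9
  19 - 13 = 6
  40 - 19 = 21
  95 - 40 = 55
  95 - 95 = 0


Delta encoded: [4, 9, 6, 21, 55, 0]


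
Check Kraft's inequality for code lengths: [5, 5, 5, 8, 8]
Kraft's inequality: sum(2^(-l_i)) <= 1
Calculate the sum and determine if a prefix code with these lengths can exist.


Sum = 2^(-5) + 2^(-5) + 2^(-5) + 2^(-8) + 2^(-8)
    = 0.03125 + 0.03125 + 0.03125 + 0.00390625 + 0.00390625
    = 26/256 = 0.1015625
Since 0.1015625 <= 1, Kraft's inequality IS satisfied.
A prefix code with these lengths CAN exist.

Kraft sum = 0.1015625. Satisfied.


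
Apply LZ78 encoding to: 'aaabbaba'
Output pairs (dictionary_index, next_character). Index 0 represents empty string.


LZ78 encoding steps:
Dictionary: {0: ''}
Step 1: w='' (idx 0), next='a' -> output (0, 'a'), add 'a' as idx 1
Step 2: w='a' (idx 1), next='a' -> output (1, 'a'), add 'aa' as idx 2
Step 3: w='' (idx 0), next='b' -> output (0, 'b'), add 'b' as idx 3
Step 4: w='b' (idx 3), next='a' -> output (3, 'a'), add 'ba' as idx 4
Step 5: w='ba' (idx 4), end of input -> output (4, '')


Encoded: [(0, 'a'), (1, 'a'), (0, 'b'), (3, 'a'), (4, '')]


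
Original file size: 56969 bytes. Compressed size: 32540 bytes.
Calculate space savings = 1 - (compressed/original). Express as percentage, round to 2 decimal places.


ratio = compressed/original = 32540/56969 = 0.571188
savings = 1 - ratio = 1 - 0.571188 = 0.428812
as a percentage: 0.428812 * 100 = 42.88%

Space savings = 1 - 32540/56969 = 42.88%


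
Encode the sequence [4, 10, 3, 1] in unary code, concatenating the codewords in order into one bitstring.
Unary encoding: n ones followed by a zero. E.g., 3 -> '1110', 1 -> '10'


Encode each number as n ones followed by a terminating 0:
  4 -> 11110 (5 bits)
  10 -> 11111111110 (11 bits)
  3 -> 1110 (4 bits)
  1 -> 10 (2 bits)
Total length = 5 + 11 + 4 + 2 = 22 bits.

Unary([4, 10, 3, 1]) = 1111011111111110111010 (22 bits)


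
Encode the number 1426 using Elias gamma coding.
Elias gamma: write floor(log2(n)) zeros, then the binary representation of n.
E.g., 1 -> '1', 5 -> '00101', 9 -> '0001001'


num_bits = floor(log2(1426)) + 1 = 11
leading_zeros = num_bits - 1 = 10
binary(1426) = 10110010010

Elias gamma(1426) = '0000000000' + '10110010010' = 000000000010110010010 (21 bits)


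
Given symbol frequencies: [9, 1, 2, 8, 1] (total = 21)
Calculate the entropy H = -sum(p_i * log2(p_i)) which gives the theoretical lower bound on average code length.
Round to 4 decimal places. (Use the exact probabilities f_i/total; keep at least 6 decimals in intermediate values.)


Per-symbol terms -p_i * log2(p_i) with p_i = f_i/21:
  p = 9/21 = 0.428571: log2(p) = -1.222392, -p*log2(p) = 0.523882
  p = 1/21 = 0.047619: log2(p) = -4.392317, -p*log2(p) = 0.209158
  p = 2/21 = 0.095238: log2(p) = -3.392317, -p*log2(p) = 0.323078
  p = 8/21 = 0.380952: log2(p) = -1.392317, -p*log2(p) = 0.530407
  p = 1/21 = 0.047619: log2(p) = -4.392317, -p*log2(p) = 0.209158
H = 0.523882 + 0.209158 + 0.323078 + 0.530407 + 0.209158 = 1.795683

H = 1.7957 bits/symbol


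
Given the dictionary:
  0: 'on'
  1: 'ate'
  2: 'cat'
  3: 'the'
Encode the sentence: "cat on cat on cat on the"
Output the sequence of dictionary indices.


Look up each word in the dictionary:
  'cat' -> 2
  'on' -> 0
  'cat' -> 2
  'on' -> 0
  'cat' -> 2
  'on' -> 0
  'the' -> 3

Encoded: [2, 0, 2, 0, 2, 0, 3]


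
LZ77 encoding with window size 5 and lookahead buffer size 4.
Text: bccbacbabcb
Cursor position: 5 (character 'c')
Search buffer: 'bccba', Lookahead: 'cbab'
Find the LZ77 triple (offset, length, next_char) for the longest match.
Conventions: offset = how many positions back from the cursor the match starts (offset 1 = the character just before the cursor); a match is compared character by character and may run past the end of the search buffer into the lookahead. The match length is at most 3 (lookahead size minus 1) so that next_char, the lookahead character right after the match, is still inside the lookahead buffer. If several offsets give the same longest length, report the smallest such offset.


Try each offset into the search buffer:
  offset=1 (pos 4, char 'a'): match length 0
  offset=2 (pos 3, char 'b'): match length 0
  offset=3 (pos 2, char 'c'): match length 3
  offset=4 (pos 1, char 'c'): match length 1
  offset=5 (pos 0, char 'b'): match length 0
Longest match has length 3 at offset 3.
next_char = character at position 5 + 3 = 8 -> 'b'

Best match: offset=3, length=3 (matching 'cba' starting at position 2)
LZ77 triple: (3, 3, 'b')


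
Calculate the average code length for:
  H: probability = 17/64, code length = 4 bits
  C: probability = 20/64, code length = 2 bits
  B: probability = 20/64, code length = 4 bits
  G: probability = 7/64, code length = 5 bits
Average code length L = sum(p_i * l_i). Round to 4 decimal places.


Weighted contributions p_i * l_i:
  H: (17/64) * 4 = 68/64
  C: (20/64) * 2 = 40/64
  B: (20/64) * 4 = 80/64
  G: (7/64) * 5 = 35/64
Sum = (68 + 40 + 80 + 35)/64 = 223/64

L = 223/64 = 3.4844 bits/symbol


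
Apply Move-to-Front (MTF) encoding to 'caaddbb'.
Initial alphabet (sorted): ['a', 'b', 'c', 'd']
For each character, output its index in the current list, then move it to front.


MTF encoding:
'c': index 2 in ['a', 'b', 'c', 'd'] -> ['c', 'a', 'b', 'd']
'a': index 1 in ['c', 'a', 'b', 'd'] -> ['a', 'c', 'b', 'd']
'a': index 0 in ['a', 'c', 'b', 'd'] -> ['a', 'c', 'b', 'd']
'd': index 3 in ['a', 'c', 'b', 'd'] -> ['d', 'a', 'c', 'b']
'd': index 0 in ['d', 'a', 'c', 'b'] -> ['d', 'a', 'c', 'b']
'b': index 3 in ['d', 'a', 'c', 'b'] -> ['b', 'd', 'a', 'c']
'b': index 0 in ['b', 'd', 'a', 'c'] -> ['b', 'd', 'a', 'c']


Output: [2, 1, 0, 3, 0, 3, 0]


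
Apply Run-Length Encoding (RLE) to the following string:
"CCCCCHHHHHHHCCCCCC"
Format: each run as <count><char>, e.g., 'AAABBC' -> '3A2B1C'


Scanning runs left to right:
  i=0: run of 'C' x 5 -> '5C'
  i=5: run of 'H' x 7 -> '7H'
  i=12: run of 'C' x 6 -> '6C'

RLE = 5C7H6C


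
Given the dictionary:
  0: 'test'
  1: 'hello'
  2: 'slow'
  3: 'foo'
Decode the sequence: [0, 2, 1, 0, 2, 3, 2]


Look up each index in the dictionary:
  0 -> 'test'
  2 -> 'slow'
  1 -> 'hello'
  0 -> 'test'
  2 -> 'slow'
  3 -> 'foo'
  2 -> 'slow'

Decoded: "test slow hello test slow foo slow"


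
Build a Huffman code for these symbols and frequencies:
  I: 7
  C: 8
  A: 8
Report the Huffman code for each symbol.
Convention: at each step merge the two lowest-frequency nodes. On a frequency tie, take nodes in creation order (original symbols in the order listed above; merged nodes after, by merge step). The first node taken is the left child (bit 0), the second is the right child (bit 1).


Huffman tree construction:
Step 1: Merge I(7) + C(8) = 15
Step 2: Merge A(8) + (I+C)(15) = 23
Read each symbol's code off the tree from the root (left child = 0, right child = 1).

Codes:
  I: 10 (length 2)
  C: 11 (length 2)
  A: 0 (length 1)
Average code length: 38/23 = 1.6522 bits/symbol


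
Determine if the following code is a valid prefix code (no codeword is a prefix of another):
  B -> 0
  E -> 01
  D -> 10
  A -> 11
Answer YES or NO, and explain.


Checking each pair (does one codeword prefix another?):
  B='0' vs E='01': prefix -- VIOLATION

NO -- this is NOT a valid prefix code. B (0) is a prefix of E (01).


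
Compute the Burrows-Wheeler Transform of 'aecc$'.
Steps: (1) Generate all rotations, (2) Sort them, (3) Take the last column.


Rotations (sorted):
  0: $aecc -> last char: c
  1: aecc$ -> last char: $
  2: c$aec -> last char: c
  3: cc$ae -> last char: e
  4: ecc$a -> last char: a


BWT = c$cea


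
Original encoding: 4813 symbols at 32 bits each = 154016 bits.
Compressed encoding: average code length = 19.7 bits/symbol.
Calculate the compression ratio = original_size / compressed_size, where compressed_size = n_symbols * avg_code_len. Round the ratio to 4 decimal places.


original_size = n_symbols * orig_bits = 4813 * 32 = 154016 bits
compressed_size = n_symbols * avg_code_len = 4813 * 19.7 = 94816.1 bits
ratio = original_size / compressed_size = 154016 / 94816.1 = 1.6244

Compression ratio = 1.6244


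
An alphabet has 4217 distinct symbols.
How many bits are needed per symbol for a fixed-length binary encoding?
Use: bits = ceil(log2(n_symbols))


log2(4217) = 12.042
Bracket: 2^12 = 4096 < 4217 <= 2^13 = 8192
So ceil(log2(4217)) = 13

bits = ceil(log2(4217)) = ceil(12.042) = 13 bits


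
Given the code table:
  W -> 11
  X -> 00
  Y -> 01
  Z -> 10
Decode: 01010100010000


Decoding:
01 -> Y
01 -> Y
01 -> Y
00 -> X
01 -> Y
00 -> X
00 -> X


Result: YYYXYXX


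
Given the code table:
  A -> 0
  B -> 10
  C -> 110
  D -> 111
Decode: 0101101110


Decoding:
0 -> A
10 -> B
110 -> C
111 -> D
0 -> A


Result: ABCDA


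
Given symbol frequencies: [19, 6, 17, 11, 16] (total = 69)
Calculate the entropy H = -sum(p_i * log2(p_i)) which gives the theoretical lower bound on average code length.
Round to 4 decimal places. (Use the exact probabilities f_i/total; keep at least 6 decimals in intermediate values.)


Per-symbol terms -p_i * log2(p_i) with p_i = f_i/69:
  p = 19/69 = 0.275362: log2(p) = -1.860597, -p*log2(p) = 0.512338
  p = 6/69 = 0.086957: log2(p) = -3.523562, -p*log2(p) = 0.306397
  p = 17/69 = 0.246377: log2(p) = -2.021062, -p*log2(p) = 0.497943
  p = 11/69 = 0.159420: log2(p) = -2.649093, -p*log2(p) = 0.422319
  p = 16/69 = 0.231884: log2(p) = -2.108524, -p*log2(p) = 0.488933
H = 0.512338 + 0.306397 + 0.497943 + 0.422319 + 0.488933 = 2.227930

H = 2.2279 bits/symbol


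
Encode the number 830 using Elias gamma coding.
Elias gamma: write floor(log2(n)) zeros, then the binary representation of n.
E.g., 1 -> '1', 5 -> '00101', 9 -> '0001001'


num_bits = floor(log2(830)) + 1 = 10
leading_zeros = num_bits - 1 = 9
binary(830) = 1100111110

Elias gamma(830) = '000000000' + '1100111110' = 0000000001100111110 (19 bits)


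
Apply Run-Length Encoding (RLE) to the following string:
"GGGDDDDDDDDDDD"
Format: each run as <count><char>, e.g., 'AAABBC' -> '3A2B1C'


Scanning runs left to right:
  i=0: run of 'G' x 3 -> '3G'
  i=3: run of 'D' x 11 -> '11D'

RLE = 3G11D


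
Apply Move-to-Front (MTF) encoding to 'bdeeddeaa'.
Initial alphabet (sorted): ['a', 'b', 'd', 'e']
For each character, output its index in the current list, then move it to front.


MTF encoding:
'b': index 1 in ['a', 'b', 'd', 'e'] -> ['b', 'a', 'd', 'e']
'd': index 2 in ['b', 'a', 'd', 'e'] -> ['d', 'b', 'a', 'e']
'e': index 3 in ['d', 'b', 'a', 'e'] -> ['e', 'd', 'b', 'a']
'e': index 0 in ['e', 'd', 'b', 'a'] -> ['e', 'd', 'b', 'a']
'd': index 1 in ['e', 'd', 'b', 'a'] -> ['d', 'e', 'b', 'a']
'd': index 0 in ['d', 'e', 'b', 'a'] -> ['d', 'e', 'b', 'a']
'e': index 1 in ['d', 'e', 'b', 'a'] -> ['e', 'd', 'b', 'a']
'a': index 3 in ['e', 'd', 'b', 'a'] -> ['a', 'e', 'd', 'b']
'a': index 0 in ['a', 'e', 'd', 'b'] -> ['a', 'e', 'd', 'b']


Output: [1, 2, 3, 0, 1, 0, 1, 3, 0]


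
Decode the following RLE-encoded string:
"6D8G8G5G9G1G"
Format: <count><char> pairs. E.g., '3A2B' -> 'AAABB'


Expanding each <count><char> pair:
  6D -> 'DDDDDD'
  8G -> 'GGGGGGGG'
  8G -> 'GGGGGGGG'
  5G -> 'GGGGG'
  9G -> 'GGGGGGGGG'
  1G -> 'G'

Decoded = DDDDDDGGGGGGGGGGGGGGGGGGGGGGGGGGGGGGG


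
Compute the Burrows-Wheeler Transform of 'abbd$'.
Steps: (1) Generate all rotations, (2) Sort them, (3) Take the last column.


Rotations (sorted):
  0: $abbd -> last char: d
  1: abbd$ -> last char: $
  2: bbd$a -> last char: a
  3: bd$ab -> last char: b
  4: d$abb -> last char: b


BWT = d$abb


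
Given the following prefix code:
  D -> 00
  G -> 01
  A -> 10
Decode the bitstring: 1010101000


Decoding step by step:
Bits 10 -> A
Bits 10 -> A
Bits 10 -> A
Bits 10 -> A
Bits 00 -> D


Decoded message: AAAAD


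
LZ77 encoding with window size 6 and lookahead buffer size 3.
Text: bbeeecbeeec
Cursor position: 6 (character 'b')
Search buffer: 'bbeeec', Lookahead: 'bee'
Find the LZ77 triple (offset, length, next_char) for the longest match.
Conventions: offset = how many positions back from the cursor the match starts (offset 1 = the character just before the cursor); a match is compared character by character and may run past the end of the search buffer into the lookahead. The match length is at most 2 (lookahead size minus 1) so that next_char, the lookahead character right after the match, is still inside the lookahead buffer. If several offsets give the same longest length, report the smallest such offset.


Try each offset into the search buffer:
  offset=1 (pos 5, char 'c'): match length 0
  offset=2 (pos 4, char 'e'): match length 0
  offset=3 (pos 3, char 'e'): match length 0
  offset=4 (pos 2, char 'e'): match length 0
  offset=5 (pos 1, char 'b'): match length 2
  offset=6 (pos 0, char 'b'): match length 1
Longest match has length 2 at offset 5.
next_char = character at position 6 + 2 = 8 -> 'e'

Best match: offset=5, length=2 (matching 'be' starting at position 1)
LZ77 triple: (5, 2, 'e')


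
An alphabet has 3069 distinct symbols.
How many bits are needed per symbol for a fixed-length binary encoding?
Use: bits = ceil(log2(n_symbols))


log2(3069) = 11.5836
Bracket: 2^11 = 2048 < 3069 <= 2^12 = 4096
So ceil(log2(3069)) = 12

bits = ceil(log2(3069)) = ceil(11.5836) = 12 bits


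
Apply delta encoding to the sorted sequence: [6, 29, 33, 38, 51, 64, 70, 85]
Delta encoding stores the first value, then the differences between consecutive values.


First value: 6
Deltas:
  29 - 6 = 23
  33 - 29 = 4
  38 - 33 = 5
  51 - 38 = 13
  64 - 51 = 13
  70 - 64 = 6
  85 - 70 = 15


Delta encoded: [6, 23, 4, 5, 13, 13, 6, 15]


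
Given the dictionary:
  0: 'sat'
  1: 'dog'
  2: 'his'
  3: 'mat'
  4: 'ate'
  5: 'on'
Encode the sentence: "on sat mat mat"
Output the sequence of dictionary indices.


Look up each word in the dictionary:
  'on' -> 5
  'sat' -> 0
  'mat' -> 3
  'mat' -> 3

Encoded: [5, 0, 3, 3]


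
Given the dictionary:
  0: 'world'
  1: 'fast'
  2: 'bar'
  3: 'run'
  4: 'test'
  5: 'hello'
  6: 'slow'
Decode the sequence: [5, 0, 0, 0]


Look up each index in the dictionary:
  5 -> 'hello'
  0 -> 'world'
  0 -> 'world'
  0 -> 'world'

Decoded: "hello world world world"


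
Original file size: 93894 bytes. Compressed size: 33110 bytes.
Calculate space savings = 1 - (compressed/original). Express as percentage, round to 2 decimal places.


ratio = compressed/original = 33110/93894 = 0.352632
savings = 1 - ratio = 1 - 0.352632 = 0.647368
as a percentage: 0.647368 * 100 = 64.74%

Space savings = 1 - 33110/93894 = 64.74%


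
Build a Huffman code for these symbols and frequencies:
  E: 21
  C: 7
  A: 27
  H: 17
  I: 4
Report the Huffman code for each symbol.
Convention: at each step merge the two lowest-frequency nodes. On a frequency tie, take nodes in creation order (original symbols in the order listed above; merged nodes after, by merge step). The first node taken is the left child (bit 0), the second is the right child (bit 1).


Huffman tree construction:
Step 1: Merge I(4) + C(7) = 11
Step 2: Merge (I+C)(11) + H(17) = 28
Step 3: Merge E(21) + A(27) = 48
Step 4: Merge ((I+C)+H)(28) + (E+A)(48) = 76
Read each symbol's code off the tree from the root (left child = 0, right child = 1).

Codes:
  E: 10 (length 2)
  C: 001 (length 3)
  A: 11 (length 2)
  H: 01 (length 2)
  I: 000 (length 3)
Average code length: 163/76 = 2.1447 bits/symbol


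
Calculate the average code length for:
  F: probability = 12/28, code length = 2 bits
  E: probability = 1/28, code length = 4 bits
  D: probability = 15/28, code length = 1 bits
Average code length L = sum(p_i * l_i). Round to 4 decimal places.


Weighted contributions p_i * l_i:
  F: (12/28) * 2 = 24/28
  E: (1/28) * 4 = 4/28
  D: (15/28) * 1 = 15/28
Sum = (24 + 4 + 15)/28 = 43/28

L = 43/28 = 1.5357 bits/symbol


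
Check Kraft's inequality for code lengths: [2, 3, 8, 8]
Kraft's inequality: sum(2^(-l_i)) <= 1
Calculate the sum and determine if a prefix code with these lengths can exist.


Sum = 2^(-2) + 2^(-3) + 2^(-8) + 2^(-8)
    = 0.25 + 0.125 + 0.00390625 + 0.00390625
    = 98/256 = 0.3828125
Since 0.3828125 <= 1, Kraft's inequality IS satisfied.
A prefix code with these lengths CAN exist.

Kraft sum = 0.3828125. Satisfied.


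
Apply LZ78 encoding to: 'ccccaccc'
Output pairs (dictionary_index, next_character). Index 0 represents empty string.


LZ78 encoding steps:
Dictionary: {0: ''}
Step 1: w='' (idx 0), next='c' -> output (0, 'c'), add 'c' as idx 1
Step 2: w='c' (idx 1), next='c' -> output (1, 'c'), add 'cc' as idx 2
Step 3: w='c' (idx 1), next='a' -> output (1, 'a'), add 'ca' as idx 3
Step 4: w='cc' (idx 2), next='c' -> output (2, 'c'), add 'ccc' as idx 4


Encoded: [(0, 'c'), (1, 'c'), (1, 'a'), (2, 'c')]


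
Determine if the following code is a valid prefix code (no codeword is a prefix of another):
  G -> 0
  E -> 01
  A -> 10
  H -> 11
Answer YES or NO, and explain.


Checking each pair (does one codeword prefix another?):
  G='0' vs E='01': prefix -- VIOLATION

NO -- this is NOT a valid prefix code. G (0) is a prefix of E (01).


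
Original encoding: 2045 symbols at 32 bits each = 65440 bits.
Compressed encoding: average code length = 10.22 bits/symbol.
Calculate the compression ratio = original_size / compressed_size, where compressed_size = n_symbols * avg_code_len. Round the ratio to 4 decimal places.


original_size = n_symbols * orig_bits = 2045 * 32 = 65440 bits
compressed_size = n_symbols * avg_code_len = 2045 * 10.22 = 20899.9 bits
ratio = original_size / compressed_size = 65440 / 20899.9 = 3.1311

Compression ratio = 3.1311


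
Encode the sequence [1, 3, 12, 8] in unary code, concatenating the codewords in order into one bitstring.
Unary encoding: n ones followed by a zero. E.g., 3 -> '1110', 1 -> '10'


Encode each number as n ones followed by a terminating 0:
  1 -> 10 (2 bits)
  3 -> 1110 (4 bits)
  12 -> 1111111111110 (13 bits)
  8 -> 111111110 (9 bits)
Total length = 2 + 4 + 13 + 9 = 28 bits.

Unary([1, 3, 12, 8]) = 1011101111111111110111111110 (28 bits)


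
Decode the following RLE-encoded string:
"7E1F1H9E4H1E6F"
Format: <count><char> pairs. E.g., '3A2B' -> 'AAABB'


Expanding each <count><char> pair:
  7E -> 'EEEEEEE'
  1F -> 'F'
  1H -> 'H'
  9E -> 'EEEEEEEEE'
  4H -> 'HHHH'
  1E -> 'E'
  6F -> 'FFFFFF'

Decoded = EEEEEEEFHEEEEEEEEEHHHHEFFFFFF


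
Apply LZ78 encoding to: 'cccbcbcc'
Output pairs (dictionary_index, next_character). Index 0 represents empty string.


LZ78 encoding steps:
Dictionary: {0: ''}
Step 1: w='' (idx 0), next='c' -> output (0, 'c'), add 'c' as idx 1
Step 2: w='c' (idx 1), next='c' -> output (1, 'c'), add 'cc' as idx 2
Step 3: w='' (idx 0), next='b' -> output (0, 'b'), add 'b' as idx 3
Step 4: w='c' (idx 1), next='b' -> output (1, 'b'), add 'cb' as idx 4
Step 5: w='cc' (idx 2), end of input -> output (2, '')


Encoded: [(0, 'c'), (1, 'c'), (0, 'b'), (1, 'b'), (2, '')]


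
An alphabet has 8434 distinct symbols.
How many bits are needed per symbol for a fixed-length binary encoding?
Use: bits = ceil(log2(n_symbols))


log2(8434) = 13.042
Bracket: 2^13 = 8192 < 8434 <= 2^14 = 16384
So ceil(log2(8434)) = 14

bits = ceil(log2(8434)) = ceil(13.042) = 14 bits


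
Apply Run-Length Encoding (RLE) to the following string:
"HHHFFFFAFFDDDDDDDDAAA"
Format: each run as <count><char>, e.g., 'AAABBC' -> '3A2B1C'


Scanning runs left to right:
  i=0: run of 'H' x 3 -> '3H'
  i=3: run of 'F' x 4 -> '4F'
  i=7: run of 'A' x 1 -> '1A'
  i=8: run of 'F' x 2 -> '2F'
  i=10: run of 'D' x 8 -> '8D'
  i=18: run of 'A' x 3 -> '3A'

RLE = 3H4F1A2F8D3A


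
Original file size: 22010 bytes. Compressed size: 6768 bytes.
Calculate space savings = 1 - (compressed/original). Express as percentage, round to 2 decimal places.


ratio = compressed/original = 6768/22010 = 0.307497
savings = 1 - ratio = 1 - 0.307497 = 0.692503
as a percentage: 0.692503 * 100 = 69.25%

Space savings = 1 - 6768/22010 = 69.25%


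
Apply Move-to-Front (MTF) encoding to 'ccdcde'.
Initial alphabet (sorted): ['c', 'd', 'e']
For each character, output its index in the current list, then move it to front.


MTF encoding:
'c': index 0 in ['c', 'd', 'e'] -> ['c', 'd', 'e']
'c': index 0 in ['c', 'd', 'e'] -> ['c', 'd', 'e']
'd': index 1 in ['c', 'd', 'e'] -> ['d', 'c', 'e']
'c': index 1 in ['d', 'c', 'e'] -> ['c', 'd', 'e']
'd': index 1 in ['c', 'd', 'e'] -> ['d', 'c', 'e']
'e': index 2 in ['d', 'c', 'e'] -> ['e', 'd', 'c']


Output: [0, 0, 1, 1, 1, 2]


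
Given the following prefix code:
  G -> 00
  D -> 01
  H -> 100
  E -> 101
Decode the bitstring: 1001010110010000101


Decoding step by step:
Bits 100 -> H
Bits 101 -> E
Bits 01 -> D
Bits 100 -> H
Bits 100 -> H
Bits 00 -> G
Bits 101 -> E


Decoded message: HEDHHGE


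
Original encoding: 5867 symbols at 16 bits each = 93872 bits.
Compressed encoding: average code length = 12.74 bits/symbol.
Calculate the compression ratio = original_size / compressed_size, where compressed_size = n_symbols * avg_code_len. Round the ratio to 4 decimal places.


original_size = n_symbols * orig_bits = 5867 * 16 = 93872 bits
compressed_size = n_symbols * avg_code_len = 5867 * 12.74 = 74745.58 bits
ratio = original_size / compressed_size = 93872 / 74745.58 = 1.2559

Compression ratio = 1.2559


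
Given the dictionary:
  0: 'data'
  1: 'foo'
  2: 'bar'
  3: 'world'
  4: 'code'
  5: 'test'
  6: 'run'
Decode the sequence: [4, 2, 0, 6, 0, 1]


Look up each index in the dictionary:
  4 -> 'code'
  2 -> 'bar'
  0 -> 'data'
  6 -> 'run'
  0 -> 'data'
  1 -> 'foo'

Decoded: "code bar data run data foo"


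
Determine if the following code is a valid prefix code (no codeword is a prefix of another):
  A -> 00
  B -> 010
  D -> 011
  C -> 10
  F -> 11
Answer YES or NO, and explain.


Checking each pair (does one codeword prefix another?):
  A='00' vs B='010': no prefix
  A='00' vs D='011': no prefix
  A='00' vs C='10': no prefix
  A='00' vs F='11': no prefix
  B='010' vs A='00': no prefix
  B='010' vs D='011': no prefix
  B='010' vs C='10': no prefix
  B='010' vs F='11': no prefix
  D='011' vs A='00': no prefix
  D='011' vs B='010': no prefix
  D='011' vs C='10': no prefix
  D='011' vs F='11': no prefix
  C='10' vs A='00': no prefix
  C='10' vs B='010': no prefix
  C='10' vs D='011': no prefix
  C='10' vs F='11': no prefix
  F='11' vs A='00': no prefix
  F='11' vs B='010': no prefix
  F='11' vs D='011': no prefix
  F='11' vs C='10': no prefix
No violation found over all pairs.

YES -- this is a valid prefix code. No codeword is a prefix of any other codeword.


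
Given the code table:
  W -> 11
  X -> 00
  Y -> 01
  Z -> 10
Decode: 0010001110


Decoding:
00 -> X
10 -> Z
00 -> X
11 -> W
10 -> Z


Result: XZXWZ


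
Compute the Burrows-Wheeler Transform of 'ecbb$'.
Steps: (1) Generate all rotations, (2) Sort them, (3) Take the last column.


Rotations (sorted):
  0: $ecbb -> last char: b
  1: b$ecb -> last char: b
  2: bb$ec -> last char: c
  3: cbb$e -> last char: e
  4: ecbb$ -> last char: $


BWT = bbce$


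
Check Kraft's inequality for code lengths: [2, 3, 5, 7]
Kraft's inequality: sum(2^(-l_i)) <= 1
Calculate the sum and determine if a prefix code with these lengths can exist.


Sum = 2^(-2) + 2^(-3) + 2^(-5) + 2^(-7)
    = 0.25 + 0.125 + 0.03125 + 0.0078125
    = 53/128 = 0.4140625
Since 0.4140625 <= 1, Kraft's inequality IS satisfied.
A prefix code with these lengths CAN exist.

Kraft sum = 0.4140625. Satisfied.


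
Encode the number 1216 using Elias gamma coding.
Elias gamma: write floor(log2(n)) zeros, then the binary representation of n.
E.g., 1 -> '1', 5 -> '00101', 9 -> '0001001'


num_bits = floor(log2(1216)) + 1 = 11
leading_zeros = num_bits - 1 = 10
binary(1216) = 10011000000

Elias gamma(1216) = '0000000000' + '10011000000' = 000000000010011000000 (21 bits)


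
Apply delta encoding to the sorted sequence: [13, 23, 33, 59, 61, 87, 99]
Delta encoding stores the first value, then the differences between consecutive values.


First value: 13
Deltas:
  23 - 13 = 10
  33 - 23 = 10
  59 - 33 = 26
  61 - 59 = 2
  87 - 61 = 26
  99 - 87 = 12


Delta encoded: [13, 10, 10, 26, 2, 26, 12]


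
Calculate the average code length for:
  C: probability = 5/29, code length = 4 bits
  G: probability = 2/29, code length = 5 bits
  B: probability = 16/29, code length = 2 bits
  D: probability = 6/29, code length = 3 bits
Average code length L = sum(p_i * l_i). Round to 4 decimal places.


Weighted contributions p_i * l_i:
  C: (5/29) * 4 = 20/29
  G: (2/29) * 5 = 10/29
  B: (16/29) * 2 = 32/29
  D: (6/29) * 3 = 18/29
Sum = (20 + 10 + 32 + 18)/29 = 80/29

L = 80/29 = 2.7586 bits/symbol
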